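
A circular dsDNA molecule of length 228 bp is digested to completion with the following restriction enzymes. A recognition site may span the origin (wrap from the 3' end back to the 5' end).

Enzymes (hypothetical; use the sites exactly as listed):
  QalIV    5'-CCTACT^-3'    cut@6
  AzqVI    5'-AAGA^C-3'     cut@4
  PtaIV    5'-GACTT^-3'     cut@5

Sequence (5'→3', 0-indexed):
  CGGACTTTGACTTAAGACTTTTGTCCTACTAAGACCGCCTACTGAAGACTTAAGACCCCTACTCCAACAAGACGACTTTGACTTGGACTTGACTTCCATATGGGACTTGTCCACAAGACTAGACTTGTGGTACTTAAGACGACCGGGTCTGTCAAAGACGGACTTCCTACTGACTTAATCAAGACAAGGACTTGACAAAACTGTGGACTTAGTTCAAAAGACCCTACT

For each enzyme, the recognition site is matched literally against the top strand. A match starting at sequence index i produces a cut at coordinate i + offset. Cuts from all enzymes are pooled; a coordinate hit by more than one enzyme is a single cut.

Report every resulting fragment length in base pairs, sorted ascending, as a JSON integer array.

Site scan:
  QalIV CCTACT/6: at [24, 37, 57, 165, 222] ⇒ [0, 30, 43, 63, 171]
  AzqVI AAGAC/4: at [13, 30, 44, 51, 68, 114, 135, 154, 180, 217] ⇒ [17, 34, 48, 55, 72, 118, 139, 158, 184, 221]
  PtaIV GACTT/5: at [2, 8, 15, 46, 73, 79, 85, 90, 103, 121, 160, 171, 188, 205] ⇒ [7, 13, 20, 51, 78, 84, 90, 95, 108, 126, 165, 176, 193, 210]

Pooled cuts: [0, 7, 13, 17, 20, 30, 34, 43, 48, 51, 55, 63, 72, 78, 84, 90, 95, 108, 118, 126, 139, 158, 165, 171, 176, 184, 193, 210, 221]

Fragment lengths:
  0→7: 7 bp
  7→13: 6 bp
  13→17: 4 bp
  17→20: 3 bp
  20→30: 10 bp
  30→34: 4 bp
  34→43: 9 bp
  43→48: 5 bp
  48→51: 3 bp
  51→55: 4 bp
  55→63: 8 bp
  63→72: 9 bp
  72→78: 6 bp
  78→84: 6 bp
  84→90: 6 bp
  90→95: 5 bp
  95→108: 13 bp
  108→118: 10 bp
  118→126: 8 bp
  126→139: 13 bp
  139→158: 19 bp
  158→165: 7 bp
  165→171: 6 bp
  171→176: 5 bp
  176→184: 8 bp
  184→193: 9 bp
  193→210: 17 bp
  210→221: 11 bp
  221→0 (wrap): 228-221+0 = 7 bp

[3,3,4,4,4,5,5,5,6,6,6,6,6,7,7,7,8,8,8,9,9,9,10,10,11,13,13,17,19]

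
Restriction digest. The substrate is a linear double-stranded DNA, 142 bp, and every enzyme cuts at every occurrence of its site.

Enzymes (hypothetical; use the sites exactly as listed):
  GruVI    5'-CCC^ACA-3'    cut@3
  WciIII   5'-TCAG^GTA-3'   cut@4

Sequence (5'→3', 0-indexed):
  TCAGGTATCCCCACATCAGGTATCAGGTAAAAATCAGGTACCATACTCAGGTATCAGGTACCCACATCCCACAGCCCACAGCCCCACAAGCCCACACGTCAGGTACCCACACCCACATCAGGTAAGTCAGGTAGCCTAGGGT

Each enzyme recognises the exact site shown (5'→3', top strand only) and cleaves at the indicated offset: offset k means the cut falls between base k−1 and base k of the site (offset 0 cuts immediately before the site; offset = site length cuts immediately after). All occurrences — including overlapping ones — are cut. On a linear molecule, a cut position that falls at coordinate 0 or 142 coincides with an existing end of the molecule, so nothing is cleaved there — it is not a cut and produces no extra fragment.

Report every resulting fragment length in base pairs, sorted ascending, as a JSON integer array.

[4,6,6,6,7,7,7,7,7,7,8,8,8,9,9,11,12,13]

Scan for sites:
  GruVI CCCACA/3: at [9, 60, 67, 74, 82, 90, 105, 111] ⇒ [12, 63, 70, 77, 85, 93, 108, 114]
  WciIII TCAGGTA/4: at [0, 15, 22, 33, 46, 53, 98, 117, 126] ⇒ [4, 19, 26, 37, 50, 57, 102, 121, 130]

Pooled cuts: [4, 12, 19, 26, 37, 50, 57, 63, 70, 77, 85, 93, 102, 108, 114, 121, 130]

Fragments:
  [0,4): 4 bp
  [4,12): 8 bp
  [12,19): 7 bp
  [19,26): 7 bp
  [26,37): 11 bp
  [37,50): 13 bp
  [50,57): 7 bp
  [57,63): 6 bp
  [63,70): 7 bp
  [70,77): 7 bp
  [77,85): 8 bp
  [85,93): 8 bp
  [93,102): 9 bp
  [102,108): 6 bp
  [108,114): 6 bp
  [114,121): 7 bp
  [121,130): 9 bp
  [130,142): 12 bp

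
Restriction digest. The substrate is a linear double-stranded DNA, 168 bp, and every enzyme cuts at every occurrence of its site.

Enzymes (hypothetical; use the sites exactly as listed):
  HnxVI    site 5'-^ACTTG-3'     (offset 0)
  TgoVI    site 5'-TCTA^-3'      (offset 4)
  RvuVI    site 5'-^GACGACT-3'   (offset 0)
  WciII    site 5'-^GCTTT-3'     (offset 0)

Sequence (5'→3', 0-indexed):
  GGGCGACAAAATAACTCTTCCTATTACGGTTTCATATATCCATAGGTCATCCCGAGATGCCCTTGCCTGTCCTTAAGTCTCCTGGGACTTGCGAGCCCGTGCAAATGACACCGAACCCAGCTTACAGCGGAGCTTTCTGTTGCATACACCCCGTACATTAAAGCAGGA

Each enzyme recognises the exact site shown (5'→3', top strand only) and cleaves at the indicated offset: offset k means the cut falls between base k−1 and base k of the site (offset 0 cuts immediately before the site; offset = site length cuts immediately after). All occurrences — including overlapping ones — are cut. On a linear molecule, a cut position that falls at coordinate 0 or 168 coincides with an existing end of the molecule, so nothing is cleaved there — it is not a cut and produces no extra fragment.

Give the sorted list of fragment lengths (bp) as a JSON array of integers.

[37,45,86]

Per-enzyme occurrences:
  HnxVI (ACTTG, off=0): starts [86] → cuts [86]
  TgoVI (TCTA, off=4): no sites
  RvuVI (GACGACT, off=0): no sites
  WciII (GCTTT, off=0): starts [131] → cuts [131]

Pooled cuts: [86, 131]

Fragments:
  [0,86): 86 bp
  [86,131): 45 bp
  [131,168): 37 bp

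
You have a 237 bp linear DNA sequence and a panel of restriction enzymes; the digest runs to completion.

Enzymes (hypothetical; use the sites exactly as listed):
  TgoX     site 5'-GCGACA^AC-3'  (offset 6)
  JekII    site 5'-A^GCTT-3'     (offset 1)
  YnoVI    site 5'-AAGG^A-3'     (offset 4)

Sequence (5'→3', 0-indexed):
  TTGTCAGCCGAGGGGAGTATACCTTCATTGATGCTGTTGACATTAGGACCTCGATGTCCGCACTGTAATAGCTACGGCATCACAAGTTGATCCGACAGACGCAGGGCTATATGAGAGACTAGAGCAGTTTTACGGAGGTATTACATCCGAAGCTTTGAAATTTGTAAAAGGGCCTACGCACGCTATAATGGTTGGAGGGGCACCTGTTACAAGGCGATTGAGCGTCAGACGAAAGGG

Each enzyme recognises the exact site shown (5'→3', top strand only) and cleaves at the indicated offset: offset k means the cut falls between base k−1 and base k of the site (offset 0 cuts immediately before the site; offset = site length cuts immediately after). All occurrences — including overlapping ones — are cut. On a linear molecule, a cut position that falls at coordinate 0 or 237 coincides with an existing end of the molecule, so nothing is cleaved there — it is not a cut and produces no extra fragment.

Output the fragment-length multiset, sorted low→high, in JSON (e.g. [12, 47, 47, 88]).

Per-enzyme occurrences:
  TgoX (GCGACAAC, off=6): no sites
  JekII (AGCTT, off=1): starts [150] → cuts [151]
  YnoVI (AAGGA, off=4): no sites

All cut coordinates (distinct, sorted): [151]

Fragments:
  [0,151): 151 bp
  [151,237): 86 bp

[86,151]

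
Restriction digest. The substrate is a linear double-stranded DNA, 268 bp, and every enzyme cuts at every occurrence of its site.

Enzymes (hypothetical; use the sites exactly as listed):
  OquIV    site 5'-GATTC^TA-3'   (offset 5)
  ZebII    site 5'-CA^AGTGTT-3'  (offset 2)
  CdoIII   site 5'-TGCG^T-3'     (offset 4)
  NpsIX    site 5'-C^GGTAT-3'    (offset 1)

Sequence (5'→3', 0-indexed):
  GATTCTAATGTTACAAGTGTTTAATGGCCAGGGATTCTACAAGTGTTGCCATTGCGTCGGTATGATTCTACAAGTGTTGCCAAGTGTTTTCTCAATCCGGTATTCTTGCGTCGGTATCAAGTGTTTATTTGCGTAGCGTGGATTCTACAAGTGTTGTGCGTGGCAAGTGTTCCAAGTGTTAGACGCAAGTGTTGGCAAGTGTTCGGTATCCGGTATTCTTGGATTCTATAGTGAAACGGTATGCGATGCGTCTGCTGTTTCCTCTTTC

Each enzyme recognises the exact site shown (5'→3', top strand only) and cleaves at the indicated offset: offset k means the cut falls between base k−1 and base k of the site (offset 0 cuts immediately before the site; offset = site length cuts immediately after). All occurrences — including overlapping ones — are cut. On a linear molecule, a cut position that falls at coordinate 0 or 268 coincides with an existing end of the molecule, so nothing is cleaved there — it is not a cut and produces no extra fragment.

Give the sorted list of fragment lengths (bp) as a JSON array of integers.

Site scan:
  OquIV (GATTCTA, off=5): starts [0, 32, 63, 140, 221] → cuts [5, 37, 68, 145, 226]
  ZebII (CAAGTGTT, off=2): starts [13, 39, 70, 80, 117, 147, 163, 172, 185, 195] → cuts [15, 41, 72, 82, 119, 149, 165, 174, 187, 197]
  CdoIII (TGCGT, off=4): starts [52, 106, 129, 156, 246] → cuts [56, 110, 133, 160, 250]
  NpsIX (CGGTAT, off=1): starts [57, 97, 111, 203, 210, 236] → cuts [58, 98, 112, 204, 211, 237]

Pooled cuts: [5, 15, 37, 41, 56, 58, 68, 72, 82, 98, 110, 112, 119, 133, 145, 149, 160, 165, 174, 187, 197, 204, 211, 226, 237, 250]

Fragment lengths:
  [0,5): 5 bp
  [5,15): 10 bp
  [15,37): 22 bp
  [37,41): 4 bp
  [41,56): 15 bp
  [56,58): 2 bp
  [58,68): 10 bp
  [68,72): 4 bp
  [72,82): 10 bp
  [82,98): 16 bp
  [98,110): 12 bp
  [110,112): 2 bp
  [112,119): 7 bp
  [119,133): 14 bp
  [133,145): 12 bp
  [145,149): 4 bp
  [149,160): 11 bp
  [160,165): 5 bp
  [165,174): 9 bp
  [174,187): 13 bp
  [187,197): 10 bp
  [197,204): 7 bp
  [204,211): 7 bp
  [211,226): 15 bp
  [226,237): 11 bp
  [237,250): 13 bp
  [250,268): 18 bp

[2,2,4,4,4,5,5,7,7,7,9,10,10,10,10,11,11,12,12,13,13,14,15,15,16,18,22]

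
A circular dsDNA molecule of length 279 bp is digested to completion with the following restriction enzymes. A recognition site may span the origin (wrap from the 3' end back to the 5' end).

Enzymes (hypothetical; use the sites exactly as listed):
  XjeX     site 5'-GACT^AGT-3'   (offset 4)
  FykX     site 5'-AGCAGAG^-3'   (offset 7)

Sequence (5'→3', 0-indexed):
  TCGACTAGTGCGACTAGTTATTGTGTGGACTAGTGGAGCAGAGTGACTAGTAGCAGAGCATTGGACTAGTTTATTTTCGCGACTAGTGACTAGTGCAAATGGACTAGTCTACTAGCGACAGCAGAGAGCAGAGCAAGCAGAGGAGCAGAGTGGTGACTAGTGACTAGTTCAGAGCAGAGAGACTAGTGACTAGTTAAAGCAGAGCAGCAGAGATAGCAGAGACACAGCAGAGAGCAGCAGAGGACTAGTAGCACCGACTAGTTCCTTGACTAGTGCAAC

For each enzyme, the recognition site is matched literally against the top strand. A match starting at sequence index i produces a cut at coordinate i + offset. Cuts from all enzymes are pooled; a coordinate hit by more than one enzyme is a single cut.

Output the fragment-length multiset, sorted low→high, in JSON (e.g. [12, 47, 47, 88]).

[4,5,5,7,7,7,7,8,8,8,9,9,9,9,10,10,11,12,12,13,13,14,14,14,16,17,21]

Per-enzyme occurrences:
  XjeX (GACTAGT, off=4): starts [2, 11, 27, 44, 63, 80, 87, 101, 154, 161, 180, 187, 242, 255, 267] → cuts [6, 15, 31, 48, 67, 84, 91, 105, 158, 165, 184, 191, 246, 259, 271]
  FykX (AGCAGAG, off=7): starts [36, 51, 119, 126, 135, 143, 172, 197, 205, 214, 225, 235] → cuts [43, 58, 126, 133, 142, 150, 179, 204, 212, 221, 232, 242]

Pooled cuts: [6, 15, 31, 43, 48, 58, 67, 84, 91, 105, 126, 133, 142, 150, 158, 165, 179, 184, 191, 204, 212, 221, 232, 242, 246, 259, 271]

Fragment lengths:
  6→15: 9 bp
  15→31: 16 bp
  31→43: 12 bp
  43→48: 5 bp
  48→58: 10 bp
  58→67: 9 bp
  67→84: 17 bp
  84→91: 7 bp
  91→105: 14 bp
  105→126: 21 bp
  126→133: 7 bp
  133→142: 9 bp
  142→150: 8 bp
  150→158: 8 bp
  158→165: 7 bp
  165→179: 14 bp
  179→184: 5 bp
  184→191: 7 bp
  191→204: 13 bp
  204→212: 8 bp
  212→221: 9 bp
  221→232: 11 bp
  232→242: 10 bp
  242→246: 4 bp
  246→259: 13 bp
  259→271: 12 bp
  271→6 (wrap): 279-271+6 = 14 bp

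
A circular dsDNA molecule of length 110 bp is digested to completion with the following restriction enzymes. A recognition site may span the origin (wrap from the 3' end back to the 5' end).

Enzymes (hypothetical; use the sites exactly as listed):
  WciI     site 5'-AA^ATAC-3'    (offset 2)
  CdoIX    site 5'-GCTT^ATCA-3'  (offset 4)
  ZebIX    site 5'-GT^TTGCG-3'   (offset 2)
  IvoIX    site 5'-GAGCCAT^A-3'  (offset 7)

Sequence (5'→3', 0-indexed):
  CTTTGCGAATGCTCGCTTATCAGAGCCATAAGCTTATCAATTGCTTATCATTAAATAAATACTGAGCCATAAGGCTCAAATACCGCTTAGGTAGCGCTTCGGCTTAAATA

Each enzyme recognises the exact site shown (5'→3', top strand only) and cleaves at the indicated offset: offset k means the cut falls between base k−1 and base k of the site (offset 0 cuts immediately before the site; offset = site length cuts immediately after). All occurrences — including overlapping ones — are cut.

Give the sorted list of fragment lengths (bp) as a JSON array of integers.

[6,9,11,11,12,12,21,28]

Per-enzyme occurrences:
  WciI AAATAC/2: at [56, 77, 105] ⇒ [58, 79, 107]
  CdoIX GCTTATCA/4: at [14, 31, 42] ⇒ [18, 35, 46]
  ZebIX (GTTTGCG, off=2): no sites
  IvoIX GAGCCATA/7: at [22, 63] ⇒ [29, 70]

Pooled cuts: [18, 29, 35, 46, 58, 70, 79, 107]

Fragment lengths:
  18→29: 11 bp
  29→35: 6 bp
  35→46: 11 bp
  46→58: 12 bp
  58→70: 12 bp
  70→79: 9 bp
  79→107: 28 bp
  107→18 (wrap): 110-107+18 = 21 bp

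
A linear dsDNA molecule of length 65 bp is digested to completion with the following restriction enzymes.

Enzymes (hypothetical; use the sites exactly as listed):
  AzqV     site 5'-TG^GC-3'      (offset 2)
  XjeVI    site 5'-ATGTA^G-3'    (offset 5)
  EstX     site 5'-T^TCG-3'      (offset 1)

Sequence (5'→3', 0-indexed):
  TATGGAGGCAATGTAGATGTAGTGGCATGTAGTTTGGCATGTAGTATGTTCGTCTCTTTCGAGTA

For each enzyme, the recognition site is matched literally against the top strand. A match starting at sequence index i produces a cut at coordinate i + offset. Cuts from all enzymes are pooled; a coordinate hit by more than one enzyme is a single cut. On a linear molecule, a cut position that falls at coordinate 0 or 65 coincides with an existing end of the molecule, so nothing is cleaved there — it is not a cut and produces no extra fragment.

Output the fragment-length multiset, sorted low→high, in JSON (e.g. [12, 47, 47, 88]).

[3,5,6,6,7,7,7,9,15]

Site scan:
  AzqV (TGGC, off=2): starts [22, 34] → cuts [24, 36]
  XjeVI (ATGTAG, off=5): starts [10, 16, 26, 38] → cuts [15, 21, 31, 43]
  EstX (TTCG, off=1): starts [48, 57] → cuts [49, 58]

Pooled cuts: [15, 21, 24, 31, 36, 43, 49, 58]

Fragment lengths:
  [0,15): 15 bp
  [15,21): 6 bp
  [21,24): 3 bp
  [24,31): 7 bp
  [31,36): 5 bp
  [36,43): 7 bp
  [43,49): 6 bp
  [49,58): 9 bp
  [58,65): 7 bp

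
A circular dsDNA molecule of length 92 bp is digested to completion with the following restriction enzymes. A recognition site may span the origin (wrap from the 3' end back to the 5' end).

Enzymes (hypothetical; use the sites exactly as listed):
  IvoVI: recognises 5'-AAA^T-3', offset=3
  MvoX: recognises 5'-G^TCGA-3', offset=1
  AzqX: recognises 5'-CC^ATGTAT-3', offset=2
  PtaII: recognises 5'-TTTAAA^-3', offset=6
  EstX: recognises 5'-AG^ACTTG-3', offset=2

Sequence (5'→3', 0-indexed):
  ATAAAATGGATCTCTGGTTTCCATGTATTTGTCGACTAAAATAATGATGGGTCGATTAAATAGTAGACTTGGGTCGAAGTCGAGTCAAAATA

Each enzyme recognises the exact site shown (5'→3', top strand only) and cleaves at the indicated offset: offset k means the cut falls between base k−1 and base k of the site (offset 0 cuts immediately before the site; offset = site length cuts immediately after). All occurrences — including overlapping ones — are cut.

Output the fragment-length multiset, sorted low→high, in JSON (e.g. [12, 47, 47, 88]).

[6,6,7,8,9,9,10,10,11,16]

Per-enzyme occurrences:
  IvoVI AAAT/3: at [3, 38, 57, 87] ⇒ [6, 41, 60, 90]
  MvoX GTCGA/1: at [30, 50, 72, 78] ⇒ [31, 51, 73, 79]
  AzqX CCATGTAT/2: at [20] ⇒ [22]
  PtaII (TTTAAA, off=6): no sites
  EstX AGACTTG/2: at [64] ⇒ [66]

All cut coordinates (distinct, sorted): [6, 22, 31, 41, 51, 60, 66, 73, 79, 90]

Fragments:
  6→22: 16 bp
  22→31: 9 bp
  31→41: 10 bp
  41→51: 10 bp
  51→60: 9 bp
  60→66: 6 bp
  66→73: 7 bp
  73→79: 6 bp
  79→90: 11 bp
  90→6 (wrap): 92-90+6 = 8 bp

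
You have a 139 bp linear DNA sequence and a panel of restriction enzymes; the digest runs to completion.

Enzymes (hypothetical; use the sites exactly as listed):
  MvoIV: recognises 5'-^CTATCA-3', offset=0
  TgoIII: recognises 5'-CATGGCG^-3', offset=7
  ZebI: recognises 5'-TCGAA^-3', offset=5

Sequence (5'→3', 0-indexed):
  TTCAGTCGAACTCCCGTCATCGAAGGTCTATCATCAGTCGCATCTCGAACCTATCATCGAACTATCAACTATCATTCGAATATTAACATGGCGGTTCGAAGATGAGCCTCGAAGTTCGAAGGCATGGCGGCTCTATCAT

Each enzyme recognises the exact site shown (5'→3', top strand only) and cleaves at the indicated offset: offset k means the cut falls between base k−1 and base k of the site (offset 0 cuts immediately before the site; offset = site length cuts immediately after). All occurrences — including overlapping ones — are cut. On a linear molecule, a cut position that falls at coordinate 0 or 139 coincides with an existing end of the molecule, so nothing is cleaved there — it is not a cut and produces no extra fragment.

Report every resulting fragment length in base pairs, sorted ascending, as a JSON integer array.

[1,3,3,7,7,7,7,9,10,11,12,13,13,14,22]

Site scan:
  MvoIV (CTATCA, off=0): starts [27, 50, 61, 68, 132] → cuts [27, 50, 61, 68, 132]
  TgoIII (CATGGCG, off=7): starts [86, 122] → cuts [93, 129]
  ZebI (TCGAA, off=5): starts [5, 19, 44, 56, 75, 95, 108, 115] → cuts [10, 24, 49, 61, 80, 100, 113, 120]

All cut coordinates (distinct, sorted): [10, 24, 27, 49, 50, 61, 68, 80, 93, 100, 113, 120, 129, 132]

Fragments:
  [0,10): 10 bp
  [10,24): 14 bp
  [24,27): 3 bp
  [27,49): 22 bp
  [49,50): 1 bp
  [50,61): 11 bp
  [61,68): 7 bp
  [68,80): 12 bp
  [80,93): 13 bp
  [93,100): 7 bp
  [100,113): 13 bp
  [113,120): 7 bp
  [120,129): 9 bp
  [129,132): 3 bp
  [132,139): 7 bp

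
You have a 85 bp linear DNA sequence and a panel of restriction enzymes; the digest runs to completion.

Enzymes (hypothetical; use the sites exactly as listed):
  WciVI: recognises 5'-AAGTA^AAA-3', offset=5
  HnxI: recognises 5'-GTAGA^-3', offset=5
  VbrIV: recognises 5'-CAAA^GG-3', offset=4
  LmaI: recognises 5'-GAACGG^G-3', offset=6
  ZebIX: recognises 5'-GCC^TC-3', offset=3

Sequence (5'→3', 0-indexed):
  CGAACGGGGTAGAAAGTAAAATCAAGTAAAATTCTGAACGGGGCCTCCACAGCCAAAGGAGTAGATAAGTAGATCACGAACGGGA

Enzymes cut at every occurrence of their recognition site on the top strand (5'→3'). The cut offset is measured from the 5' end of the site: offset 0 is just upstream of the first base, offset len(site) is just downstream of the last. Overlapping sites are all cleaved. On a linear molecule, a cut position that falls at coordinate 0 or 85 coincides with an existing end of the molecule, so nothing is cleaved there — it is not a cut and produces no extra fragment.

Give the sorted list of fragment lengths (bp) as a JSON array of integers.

Scan for sites:
  WciVI (AAGTAAAA, off=5): starts [13, 23] → cuts [18, 28]
  HnxI (GTAGA, off=5): starts [8, 60, 68] → cuts [13, 65, 73]
  VbrIV (CAAAGG, off=4): starts [53] → cuts [57]
  LmaI (GAACGGG, off=6): starts [1, 35, 77] → cuts [7, 41, 83]
  ZebIX (GCCTC, off=3): starts [42] → cuts [45]

Pooled cuts: [7, 13, 18, 28, 41, 45, 57, 65, 73, 83]

Fragment lengths:
  [0,7): 7 bp
  [7,13): 6 bp
  [13,18): 5 bp
  [18,28): 10 bp
  [28,41): 13 bp
  [41,45): 4 bp
  [45,57): 12 bp
  [57,65): 8 bp
  [65,73): 8 bp
  [73,83): 10 bp
  [83,85): 2 bp

[2,4,5,6,7,8,8,10,10,12,13]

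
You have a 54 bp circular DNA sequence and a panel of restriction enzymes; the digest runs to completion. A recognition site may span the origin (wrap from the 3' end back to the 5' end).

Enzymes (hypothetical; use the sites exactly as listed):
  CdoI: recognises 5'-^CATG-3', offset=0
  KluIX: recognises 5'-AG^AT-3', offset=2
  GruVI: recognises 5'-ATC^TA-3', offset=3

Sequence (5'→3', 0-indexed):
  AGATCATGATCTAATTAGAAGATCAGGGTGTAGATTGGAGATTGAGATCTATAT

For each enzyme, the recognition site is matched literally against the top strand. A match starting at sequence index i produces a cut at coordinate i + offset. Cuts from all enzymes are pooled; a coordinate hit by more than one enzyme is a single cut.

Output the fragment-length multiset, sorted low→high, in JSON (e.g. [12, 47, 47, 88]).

[2,3,6,7,7,7,10,12]

Site scan:
  CdoI (CATG, off=0): starts [4] → cuts [4]
  KluIX (AGAT, off=2): starts [0, 19, 31, 38, 44] → cuts [2, 21, 33, 40, 46]
  GruVI (ATCTA, off=3): starts [8, 46] → cuts [11, 49]

All cut coordinates (distinct, sorted): [2, 4, 11, 21, 33, 40, 46, 49]

Fragment lengths:
  2→4: 2 bp
  4→11: 7 bp
  11→21: 10 bp
  21→33: 12 bp
  33→40: 7 bp
  40→46: 6 bp
  46→49: 3 bp
  49→2 (wrap): 54-49+2 = 7 bp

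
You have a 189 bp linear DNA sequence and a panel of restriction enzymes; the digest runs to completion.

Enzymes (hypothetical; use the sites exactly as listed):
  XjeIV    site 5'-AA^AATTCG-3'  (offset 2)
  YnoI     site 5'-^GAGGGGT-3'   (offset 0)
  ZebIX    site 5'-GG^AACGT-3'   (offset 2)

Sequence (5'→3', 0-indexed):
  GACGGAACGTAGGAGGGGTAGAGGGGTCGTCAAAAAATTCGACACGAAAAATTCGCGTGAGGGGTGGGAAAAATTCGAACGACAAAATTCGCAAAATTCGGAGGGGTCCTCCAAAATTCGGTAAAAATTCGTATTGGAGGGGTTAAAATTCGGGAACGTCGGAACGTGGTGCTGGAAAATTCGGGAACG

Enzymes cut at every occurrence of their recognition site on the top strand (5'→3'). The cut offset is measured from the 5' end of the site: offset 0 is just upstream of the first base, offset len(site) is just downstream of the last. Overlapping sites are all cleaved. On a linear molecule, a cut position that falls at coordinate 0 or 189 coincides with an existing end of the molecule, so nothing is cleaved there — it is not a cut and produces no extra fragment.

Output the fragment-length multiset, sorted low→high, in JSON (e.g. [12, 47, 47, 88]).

Scan for sites:
  XjeIV AAAATTCG/2: at [33, 47, 69, 83, 92, 112, 123, 144, 175] ⇒ [35, 49, 71, 85, 94, 114, 125, 146, 177]
  YnoI GAGGGGT/0: at [12, 20, 58, 100, 136] ⇒ [12, 20, 58, 100, 136]
  ZebIX GGAACGT/2: at [3, 152, 160] ⇒ [5, 154, 162]

All cut coordinates (distinct, sorted): [5, 12, 20, 35, 49, 58, 71, 85, 94, 100, 114, 125, 136, 146, 154, 162, 177]

Fragment lengths:
  [0,5): 5 bp
  [5,12): 7 bp
  [12,20): 8 bp
  [20,35): 15 bp
  [35,49): 14 bp
  [49,58): 9 bp
  [58,71): 13 bp
  [71,85): 14 bp
  [85,94): 9 bp
  [94,100): 6 bp
  [100,114): 14 bp
  [114,125): 11 bp
  [125,136): 11 bp
  [136,146): 10 bp
  [146,154): 8 bp
  [154,162): 8 bp
  [162,177): 15 bp
  [177,189): 12 bp

[5,6,7,8,8,8,9,9,10,11,11,12,13,14,14,14,15,15]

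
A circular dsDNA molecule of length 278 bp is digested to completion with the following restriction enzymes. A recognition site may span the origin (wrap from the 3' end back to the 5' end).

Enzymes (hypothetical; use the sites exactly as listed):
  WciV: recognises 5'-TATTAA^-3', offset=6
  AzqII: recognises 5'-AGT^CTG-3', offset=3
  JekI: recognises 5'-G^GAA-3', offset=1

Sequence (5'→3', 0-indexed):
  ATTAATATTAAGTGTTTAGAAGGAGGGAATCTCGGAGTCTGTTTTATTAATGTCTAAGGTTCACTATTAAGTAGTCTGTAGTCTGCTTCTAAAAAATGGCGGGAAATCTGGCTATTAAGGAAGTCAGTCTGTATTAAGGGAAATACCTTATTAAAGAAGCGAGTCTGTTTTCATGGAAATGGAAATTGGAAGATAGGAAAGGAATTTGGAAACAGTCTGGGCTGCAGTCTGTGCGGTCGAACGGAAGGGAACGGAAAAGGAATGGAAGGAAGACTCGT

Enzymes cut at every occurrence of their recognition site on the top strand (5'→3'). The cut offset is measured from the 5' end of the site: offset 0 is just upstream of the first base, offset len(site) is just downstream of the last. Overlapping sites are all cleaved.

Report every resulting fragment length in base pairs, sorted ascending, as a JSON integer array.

[1,2,4,5,5,5,5,5,6,6,6,7,7,7,8,8,9,9,10,11,12,12,12,15,15,15,15,16,20,20]

Site scan:
  WciV (TATTAA, off=6): starts [5, 44, 64, 112, 131, 148, 277] → cuts [5, 11, 50, 70, 118, 137, 154]
  AzqII (AGTCTG, off=3): starts [35, 72, 79, 125, 161, 213, 225] → cuts [38, 75, 82, 128, 164, 216, 228]
  JekI (GGAA, off=1): starts [25, 101, 118, 138, 174, 180, 187, 195, 200, 207, 242, 247, 252, 258, 263, 267] → cuts [26, 102, 119, 139, 175, 181, 188, 196, 201, 208, 243, 248, 253, 259, 264, 268]

Pooled cuts: [5, 11, 26, 38, 50, 70, 75, 82, 102, 118, 119, 128, 137, 139, 154, 164, 175, 181, 188, 196, 201, 208, 216, 228, 243, 248, 253, 259, 264, 268]

Fragments:
  5→11: 6 bp
  11→26: 15 bp
  26→38: 12 bp
  38→50: 12 bp
  50→70: 20 bp
  70→75: 5 bp
  75→82: 7 bp
  82→102: 20 bp
  102→118: 16 bp
  118→119: 1 bp
  119→128: 9 bp
  128→137: 9 bp
  137→139: 2 bp
  139→154: 15 bp
  154→164: 10 bp
  164→175: 11 bp
  175→181: 6 bp
  181→188: 7 bp
  188→196: 8 bp
  196→201: 5 bp
  201→208: 7 bp
  208→216: 8 bp
  216→228: 12 bp
  228→243: 15 bp
  243→248: 5 bp
  248→253: 5 bp
  253→259: 6 bp
  259→264: 5 bp
  264→268: 4 bp
  268→5 (wrap): 278-268+5 = 15 bp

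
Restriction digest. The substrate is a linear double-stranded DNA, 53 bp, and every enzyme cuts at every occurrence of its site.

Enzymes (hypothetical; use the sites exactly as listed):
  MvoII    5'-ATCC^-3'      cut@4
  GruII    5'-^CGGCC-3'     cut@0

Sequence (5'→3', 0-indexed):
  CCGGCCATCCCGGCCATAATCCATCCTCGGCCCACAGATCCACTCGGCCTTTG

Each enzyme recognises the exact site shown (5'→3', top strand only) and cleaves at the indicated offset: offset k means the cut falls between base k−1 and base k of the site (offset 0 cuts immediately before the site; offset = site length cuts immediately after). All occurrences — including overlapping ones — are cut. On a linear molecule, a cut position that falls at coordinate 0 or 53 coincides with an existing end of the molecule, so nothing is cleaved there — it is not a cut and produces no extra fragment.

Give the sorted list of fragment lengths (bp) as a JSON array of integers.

[1,1,3,4,9,9,12,14]

Per-enzyme occurrences:
  MvoII (ATCC, off=4): starts [6, 18, 22, 37] → cuts [10, 22, 26, 41]
  GruII (CGGCC, off=0): starts [1, 10, 27, 44] → cuts [1, 10, 27, 44]

All cut coordinates (distinct, sorted): [1, 10, 22, 26, 27, 41, 44]

Fragments:
  [0,1): 1 bp
  [1,10): 9 bp
  [10,22): 12 bp
  [22,26): 4 bp
  [26,27): 1 bp
  [27,41): 14 bp
  [41,44): 3 bp
  [44,53): 9 bp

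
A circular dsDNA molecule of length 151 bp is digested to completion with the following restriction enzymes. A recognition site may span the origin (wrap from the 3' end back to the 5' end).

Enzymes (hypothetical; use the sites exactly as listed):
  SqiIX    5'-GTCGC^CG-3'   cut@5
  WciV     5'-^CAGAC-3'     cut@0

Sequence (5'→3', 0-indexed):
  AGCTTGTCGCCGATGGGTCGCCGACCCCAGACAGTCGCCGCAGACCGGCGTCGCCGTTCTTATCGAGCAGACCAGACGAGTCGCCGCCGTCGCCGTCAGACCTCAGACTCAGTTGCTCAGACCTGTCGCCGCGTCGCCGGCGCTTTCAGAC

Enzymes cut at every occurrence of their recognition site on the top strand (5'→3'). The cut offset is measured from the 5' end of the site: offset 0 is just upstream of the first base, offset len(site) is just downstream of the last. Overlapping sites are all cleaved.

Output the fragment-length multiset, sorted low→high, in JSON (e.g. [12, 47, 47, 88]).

Per-enzyme occurrences:
  SqiIX GTCGCCG/5: at [5, 16, 33, 49, 79, 88, 124, 132] ⇒ [10, 21, 38, 54, 84, 93, 129, 137]
  WciV CAGAC/0: at [27, 40, 67, 72, 96, 103, 117, 146] ⇒ [27, 40, 67, 72, 96, 103, 117, 146]

All cut coordinates (distinct, sorted): [10, 21, 27, 38, 40, 54, 67, 72, 84, 93, 96, 103, 117, 129, 137, 146]

Fragment lengths:
  10→21: 11 bp
  21→27: 6 bp
  27→38: 11 bp
  38→40: 2 bp
  40→54: 14 bp
  54→67: 13 bp
  67→72: 5 bp
  72→84: 12 bp
  84→93: 9 bp
  93→96: 3 bp
  96→103: 7 bp
  103→117: 14 bp
  117→129: 12 bp
  129→137: 8 bp
  137→146: 9 bp
  146→10 (wrap): 151-146+10 = 15 bp

[2,3,5,6,7,8,9,9,11,11,12,12,13,14,14,15]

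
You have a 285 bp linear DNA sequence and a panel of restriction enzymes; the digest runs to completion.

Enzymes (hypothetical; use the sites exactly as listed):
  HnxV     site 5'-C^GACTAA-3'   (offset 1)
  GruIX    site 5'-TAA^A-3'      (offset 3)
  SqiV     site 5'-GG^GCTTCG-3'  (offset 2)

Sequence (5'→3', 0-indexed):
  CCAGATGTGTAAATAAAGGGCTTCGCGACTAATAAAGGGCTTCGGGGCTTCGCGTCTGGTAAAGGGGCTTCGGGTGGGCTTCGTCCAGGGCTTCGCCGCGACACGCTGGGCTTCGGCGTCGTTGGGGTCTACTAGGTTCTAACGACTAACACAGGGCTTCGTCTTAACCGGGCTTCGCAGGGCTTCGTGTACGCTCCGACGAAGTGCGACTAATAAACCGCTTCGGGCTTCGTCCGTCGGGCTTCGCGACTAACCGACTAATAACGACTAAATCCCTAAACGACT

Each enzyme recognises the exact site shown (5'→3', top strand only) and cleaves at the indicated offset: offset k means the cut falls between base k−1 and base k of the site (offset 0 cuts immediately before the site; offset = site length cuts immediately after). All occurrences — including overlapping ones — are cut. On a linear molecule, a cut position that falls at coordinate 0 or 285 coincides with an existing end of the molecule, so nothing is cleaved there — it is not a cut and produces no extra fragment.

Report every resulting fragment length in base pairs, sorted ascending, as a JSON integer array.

Scan for sites:
  HnxV CGACTAA/1: at [25, 142, 206, 246, 254, 264] ⇒ [26, 143, 207, 247, 255, 265]
  GruIX TAAA/3: at [9, 13, 32, 59, 213, 268, 276] ⇒ [12, 16, 35, 62, 216, 271, 279]
  SqiV GGGCTTCG/2: at [17, 36, 44, 64, 75, 87, 107, 153, 169, 179, 224, 238] ⇒ [19, 38, 46, 66, 77, 89, 109, 155, 171, 181, 226, 240]

Pooled cuts: [12, 16, 19, 26, 35, 38, 46, 62, 66, 77, 89, 109, 143, 155, 171, 181, 207, 216, 226, 240, 247, 255, 265, 271, 279]

Fragments:
  [0,12): 12 bp
  [12,16): 4 bp
  [16,19): 3 bp
  [19,26): 7 bp
  [26,35): 9 bp
  [35,38): 3 bp
  [38,46): 8 bp
  [46,62): 16 bp
  [62,66): 4 bp
  [66,77): 11 bp
  [77,89): 12 bp
  [89,109): 20 bp
  [109,143): 34 bp
  [143,155): 12 bp
  [155,171): 16 bp
  [171,181): 10 bp
  [181,207): 26 bp
  [207,216): 9 bp
  [216,226): 10 bp
  [226,240): 14 bp
  [240,247): 7 bp
  [247,255): 8 bp
  [255,265): 10 bp
  [265,271): 6 bp
  [271,279): 8 bp
  [279,285): 6 bp

[3,3,4,4,6,6,7,7,8,8,8,9,9,10,10,10,11,12,12,12,14,16,16,20,26,34]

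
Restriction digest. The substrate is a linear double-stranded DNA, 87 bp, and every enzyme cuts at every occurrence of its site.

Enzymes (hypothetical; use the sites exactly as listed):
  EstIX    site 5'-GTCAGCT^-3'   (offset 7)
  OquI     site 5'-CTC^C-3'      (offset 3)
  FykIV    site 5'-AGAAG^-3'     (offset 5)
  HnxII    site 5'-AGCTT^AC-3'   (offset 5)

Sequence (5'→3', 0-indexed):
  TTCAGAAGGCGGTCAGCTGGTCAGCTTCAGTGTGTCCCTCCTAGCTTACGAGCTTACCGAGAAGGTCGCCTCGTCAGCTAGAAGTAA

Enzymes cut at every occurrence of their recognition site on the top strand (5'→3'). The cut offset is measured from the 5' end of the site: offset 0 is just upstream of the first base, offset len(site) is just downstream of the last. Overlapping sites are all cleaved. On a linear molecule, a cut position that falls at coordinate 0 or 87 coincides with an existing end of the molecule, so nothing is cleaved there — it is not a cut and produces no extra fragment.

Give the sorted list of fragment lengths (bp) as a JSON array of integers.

Site scan:
  EstIX GTCAGCT/7: at [11, 19, 72] ⇒ [18, 26, 79]
  OquI CTCC/3: at [37] ⇒ [40]
  FykIV AGAAG/5: at [3, 59, 79] ⇒ [8, 64, 84]
  HnxII AGCTTAC/5: at [42, 50] ⇒ [47, 55]

Pooled cuts: [8, 18, 26, 40, 47, 55, 64, 79, 84]

Fragments:
  [0,8): 8 bp
  [8,18): 10 bp
  [18,26): 8 bp
  [26,40): 14 bp
  [40,47): 7 bp
  [47,55): 8 bp
  [55,64): 9 bp
  [64,79): 15 bp
  [79,84): 5 bp
  [84,87): 3 bp

[3,5,7,8,8,8,9,10,14,15]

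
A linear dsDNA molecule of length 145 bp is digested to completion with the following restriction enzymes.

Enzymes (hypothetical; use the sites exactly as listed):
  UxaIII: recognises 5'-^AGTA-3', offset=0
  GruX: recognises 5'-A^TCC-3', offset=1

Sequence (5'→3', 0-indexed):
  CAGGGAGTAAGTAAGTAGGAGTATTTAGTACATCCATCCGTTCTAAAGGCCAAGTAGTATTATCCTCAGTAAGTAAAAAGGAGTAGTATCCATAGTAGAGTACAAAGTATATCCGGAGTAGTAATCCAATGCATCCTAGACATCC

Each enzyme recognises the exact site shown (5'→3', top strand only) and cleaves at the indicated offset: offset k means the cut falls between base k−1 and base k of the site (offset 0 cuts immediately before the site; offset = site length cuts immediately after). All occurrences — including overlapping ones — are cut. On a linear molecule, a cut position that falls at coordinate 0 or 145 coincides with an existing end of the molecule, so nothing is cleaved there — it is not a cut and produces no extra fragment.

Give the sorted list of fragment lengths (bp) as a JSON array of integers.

Per-enzyme occurrences:
  UxaIII (AGTA, off=0): starts [5, 9, 13, 19, 26, 52, 55, 67, 71, 81, 84, 93, 98, 105, 116, 119] → cuts [5, 9, 13, 19, 26, 52, 55, 67, 71, 81, 84, 93, 98, 105, 116, 119]
  GruX (ATCC, off=1): starts [31, 35, 61, 87, 110, 123, 132, 141] → cuts [32, 36, 62, 88, 111, 124, 133, 142]

Pooled cuts: [5, 9, 13, 19, 26, 32, 36, 52, 55, 62, 67, 71, 81, 84, 88, 93, 98, 105, 111, 116, 119, 124, 133, 142]

Fragments:
  [0,5): 5 bp
  [5,9): 4 bp
  [9,13): 4 bp
  [13,19): 6 bp
  [19,26): 7 bp
  [26,32): 6 bp
  [32,36): 4 bp
  [36,52): 16 bp
  [52,55): 3 bp
  [55,62): 7 bp
  [62,67): 5 bp
  [67,71): 4 bp
  [71,81): 10 bp
  [81,84): 3 bp
  [84,88): 4 bp
  [88,93): 5 bp
  [93,98): 5 bp
  [98,105): 7 bp
  [105,111): 6 bp
  [111,116): 5 bp
  [116,119): 3 bp
  [119,124): 5 bp
  [124,133): 9 bp
  [133,142): 9 bp
  [142,145): 3 bp

[3,3,3,3,4,4,4,4,4,5,5,5,5,5,5,6,6,6,7,7,7,9,9,10,16]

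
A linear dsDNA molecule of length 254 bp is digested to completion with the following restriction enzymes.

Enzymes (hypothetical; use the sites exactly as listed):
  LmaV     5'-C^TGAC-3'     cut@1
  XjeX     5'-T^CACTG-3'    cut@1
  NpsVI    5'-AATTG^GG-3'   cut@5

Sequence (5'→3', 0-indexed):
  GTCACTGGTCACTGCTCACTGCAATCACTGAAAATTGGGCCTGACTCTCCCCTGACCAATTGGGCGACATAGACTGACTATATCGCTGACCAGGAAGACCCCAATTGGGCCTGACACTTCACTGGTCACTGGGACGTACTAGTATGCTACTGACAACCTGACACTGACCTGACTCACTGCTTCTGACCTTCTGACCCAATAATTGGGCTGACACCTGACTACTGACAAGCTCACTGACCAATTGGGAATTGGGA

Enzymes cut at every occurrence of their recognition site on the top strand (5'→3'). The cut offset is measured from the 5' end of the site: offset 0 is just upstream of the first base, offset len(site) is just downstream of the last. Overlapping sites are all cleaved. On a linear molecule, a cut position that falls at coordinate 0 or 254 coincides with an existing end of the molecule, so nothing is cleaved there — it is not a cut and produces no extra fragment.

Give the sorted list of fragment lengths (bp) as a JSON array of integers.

[2,3,3,3,4,4,5,5,6,7,7,7,7,7,7,8,8,8,9,9,9,10,10,11,12,12,12,14,21,24]

Per-enzyme occurrences:
  LmaV (CTGAC, off=1): starts [40, 51, 73, 85, 110, 149, 157, 163, 168, 182, 190, 207, 214, 221, 233] → cuts [41, 52, 74, 86, 111, 150, 158, 164, 169, 183, 191, 208, 215, 222, 234]
  XjeX (TCACTG, off=1): starts [1, 8, 15, 24, 118, 125, 173, 230] → cuts [2, 9, 16, 25, 119, 126, 174, 231]
  NpsVI (AATTGGG, off=5): starts [32, 57, 102, 200, 239, 246] → cuts [37, 62, 107, 205, 244, 251]

Pooled cuts: [2, 9, 16, 25, 37, 41, 52, 62, 74, 86, 107, 111, 119, 126, 150, 158, 164, 169, 174, 183, 191, 205, 208, 215, 222, 231, 234, 244, 251]

Fragment lengths:
  [0,2): 2 bp
  [2,9): 7 bp
  [9,16): 7 bp
  [16,25): 9 bp
  [25,37): 12 bp
  [37,41): 4 bp
  [41,52): 11 bp
  [52,62): 10 bp
  [62,74): 12 bp
  [74,86): 12 bp
  [86,107): 21 bp
  [107,111): 4 bp
  [111,119): 8 bp
  [119,126): 7 bp
  [126,150): 24 bp
  [150,158): 8 bp
  [158,164): 6 bp
  [164,169): 5 bp
  [169,174): 5 bp
  [174,183): 9 bp
  [183,191): 8 bp
  [191,205): 14 bp
  [205,208): 3 bp
  [208,215): 7 bp
  [215,222): 7 bp
  [222,231): 9 bp
  [231,234): 3 bp
  [234,244): 10 bp
  [244,251): 7 bp
  [251,254): 3 bp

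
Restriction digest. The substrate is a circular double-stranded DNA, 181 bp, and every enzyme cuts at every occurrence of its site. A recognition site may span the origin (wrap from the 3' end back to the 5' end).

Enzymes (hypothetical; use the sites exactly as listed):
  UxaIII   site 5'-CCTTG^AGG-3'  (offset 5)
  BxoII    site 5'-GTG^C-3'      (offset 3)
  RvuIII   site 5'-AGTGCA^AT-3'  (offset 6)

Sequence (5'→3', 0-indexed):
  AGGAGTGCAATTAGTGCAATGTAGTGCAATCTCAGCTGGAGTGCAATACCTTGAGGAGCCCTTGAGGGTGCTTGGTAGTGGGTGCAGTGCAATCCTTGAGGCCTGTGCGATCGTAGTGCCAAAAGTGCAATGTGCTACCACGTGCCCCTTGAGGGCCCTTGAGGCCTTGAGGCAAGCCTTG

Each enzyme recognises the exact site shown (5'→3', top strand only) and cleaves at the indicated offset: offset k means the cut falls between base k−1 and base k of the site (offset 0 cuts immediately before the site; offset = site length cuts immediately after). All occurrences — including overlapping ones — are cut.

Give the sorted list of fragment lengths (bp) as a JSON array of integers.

Scan for sites:
  UxaIII (CCTTGAGG, off=5): starts [48, 59, 93, 146, 156, 164, 176] → cuts [0, 53, 64, 98, 151, 161, 169]
  BxoII (GTGC, off=3): starts [4, 13, 23, 40, 67, 81, 86, 104, 115, 124, 131, 141] → cuts [7, 16, 26, 43, 70, 84, 89, 107, 118, 127, 134, 144]
  RvuIII (AGTGCAAT, off=6): starts [3, 12, 22, 39, 85, 123] → cuts [9, 18, 28, 45, 91, 129]

All cut coordinates (distinct, sorted): [0, 7, 9, 16, 18, 26, 28, 43, 45, 53, 64, 70, 84, 89, 91, 98, 107, 118, 127, 129, 134, 144, 151, 161, 169]

Fragment lengths:
  0→7: 7 bp
  7→9: 2 bp
  9→16: 7 bp
  16→18: 2 bp
  18→26: 8 bp
  26→28: 2 bp
  28→43: 15 bp
  43→45: 2 bp
  45→53: 8 bp
  53→64: 11 bp
  64→70: 6 bp
  70→84: 14 bp
  84→89: 5 bp
  89→91: 2 bp
  91→98: 7 bp
  98→107: 9 bp
  107→118: 11 bp
  118→127: 9 bp
  127→129: 2 bp
  129→134: 5 bp
  134→144: 10 bp
  144→151: 7 bp
  151→161: 10 bp
  161→169: 8 bp
  169→0 (wrap): 181-169+0 = 12 bp

[2,2,2,2,2,2,5,5,6,7,7,7,7,8,8,8,9,9,10,10,11,11,12,14,15]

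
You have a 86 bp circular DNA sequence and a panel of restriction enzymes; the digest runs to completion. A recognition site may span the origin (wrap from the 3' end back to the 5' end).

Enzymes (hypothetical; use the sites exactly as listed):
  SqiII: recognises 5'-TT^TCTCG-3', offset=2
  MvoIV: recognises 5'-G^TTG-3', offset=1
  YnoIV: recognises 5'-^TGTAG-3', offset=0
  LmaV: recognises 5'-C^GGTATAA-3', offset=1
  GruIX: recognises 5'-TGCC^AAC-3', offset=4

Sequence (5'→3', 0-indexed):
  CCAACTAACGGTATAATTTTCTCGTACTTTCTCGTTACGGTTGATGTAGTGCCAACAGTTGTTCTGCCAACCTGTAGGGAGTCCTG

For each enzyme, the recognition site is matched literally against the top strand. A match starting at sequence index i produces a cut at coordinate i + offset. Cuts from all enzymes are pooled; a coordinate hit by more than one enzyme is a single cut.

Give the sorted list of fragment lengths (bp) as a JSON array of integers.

Per-enzyme occurrences:
  SqiII TTTCTCG/2: at [17, 27] ⇒ [19, 29]
  MvoIV GTTG/1: at [39, 57] ⇒ [40, 58]
  YnoIV TGTAG/0: at [44, 72] ⇒ [44, 72]
  LmaV CGGTATAA/1: at [8] ⇒ [9]
  GruIX TGCCAAC/4: at [49, 64, 84] ⇒ [2, 53, 68]

All cut coordinates (distinct, sorted): [2, 9, 19, 29, 40, 44, 53, 58, 68, 72]

Fragment lengths:
  2→9: 7 bp
  9→19: 10 bp
  19→29: 10 bp
  29→40: 11 bp
  40→44: 4 bp
  44→53: 9 bp
  53→58: 5 bp
  58→68: 10 bp
  68→72: 4 bp
  72→2 (wrap): 86-72+2 = 16 bp

[4,4,5,7,9,10,10,10,11,16]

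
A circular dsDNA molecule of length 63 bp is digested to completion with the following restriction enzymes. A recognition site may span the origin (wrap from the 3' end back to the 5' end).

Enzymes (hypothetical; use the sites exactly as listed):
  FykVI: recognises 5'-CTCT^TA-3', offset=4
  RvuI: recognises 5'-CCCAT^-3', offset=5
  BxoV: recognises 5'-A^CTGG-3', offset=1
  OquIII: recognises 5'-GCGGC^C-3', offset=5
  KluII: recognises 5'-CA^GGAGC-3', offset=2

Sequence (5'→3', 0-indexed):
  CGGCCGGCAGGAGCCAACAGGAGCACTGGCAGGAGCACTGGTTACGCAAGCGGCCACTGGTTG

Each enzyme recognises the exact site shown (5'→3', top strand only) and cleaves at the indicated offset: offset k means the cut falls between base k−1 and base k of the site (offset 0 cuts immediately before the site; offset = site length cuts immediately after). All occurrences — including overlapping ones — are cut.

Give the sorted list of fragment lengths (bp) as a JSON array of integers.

[2,5,6,6,6,10,11,17]

Per-enzyme occurrences:
  FykVI (CTCTTA, off=4): no sites
  RvuI (CCCAT, off=5): no sites
  BxoV (ACTGG, off=1): starts [24, 36, 55] → cuts [25, 37, 56]
  OquIII (GCGGCC, off=5): starts [49, 62] → cuts [4, 54]
  KluII (CAGGAGC, off=2): starts [7, 17, 29] → cuts [9, 19, 31]

All cut coordinates (distinct, sorted): [4, 9, 19, 25, 31, 37, 54, 56]

Fragments:
  4→9: 5 bp
  9→19: 10 bp
  19→25: 6 bp
  25→31: 6 bp
  31→37: 6 bp
  37→54: 17 bp
  54→56: 2 bp
  56→4 (wrap): 63-56+4 = 11 bp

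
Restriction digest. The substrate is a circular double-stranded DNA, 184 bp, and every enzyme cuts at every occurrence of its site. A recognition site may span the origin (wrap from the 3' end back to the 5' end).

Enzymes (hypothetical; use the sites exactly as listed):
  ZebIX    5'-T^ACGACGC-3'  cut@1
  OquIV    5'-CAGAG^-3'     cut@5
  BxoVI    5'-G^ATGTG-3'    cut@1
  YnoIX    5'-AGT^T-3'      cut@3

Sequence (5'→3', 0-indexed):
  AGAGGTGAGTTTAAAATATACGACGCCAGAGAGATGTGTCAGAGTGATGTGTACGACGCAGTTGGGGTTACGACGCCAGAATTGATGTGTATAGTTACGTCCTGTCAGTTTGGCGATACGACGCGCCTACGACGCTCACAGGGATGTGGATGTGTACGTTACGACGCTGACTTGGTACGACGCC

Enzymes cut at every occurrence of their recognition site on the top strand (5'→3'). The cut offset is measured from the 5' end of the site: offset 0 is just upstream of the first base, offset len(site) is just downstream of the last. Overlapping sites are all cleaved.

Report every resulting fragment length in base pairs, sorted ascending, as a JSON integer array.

[2,2,6,6,6,7,8,9,10,11,11,11,11,12,12,14,15,15,16]

Per-enzyme occurrences:
  ZebIX TACGACGC/1: at [18, 51, 68, 116, 127, 159, 175] ⇒ [19, 52, 69, 117, 128, 160, 176]
  OquIV CAGAG/5: at [26, 39, 183] ⇒ [4, 31, 44]
  BxoVI GATGTG/1: at [32, 45, 83, 142, 148] ⇒ [33, 46, 84, 143, 149]
  YnoIX AGTT/3: at [7, 59, 92, 106] ⇒ [10, 62, 95, 109]

Pooled cuts: [4, 10, 19, 31, 33, 44, 46, 52, 62, 69, 84, 95, 109, 117, 128, 143, 149, 160, 176]

Fragments:
  4→10: 6 bp
  10→19: 9 bp
  19→31: 12 bp
  31→33: 2 bp
  33→44: 11 bp
  44→46: 2 bp
  46→52: 6 bp
  52→62: 10 bp
  62→69: 7 bp
  69→84: 15 bp
  84→95: 11 bp
  95→109: 14 bp
  109→117: 8 bp
  117→128: 11 bp
  128→143: 15 bp
  143→149: 6 bp
  149→160: 11 bp
  160→176: 16 bp
  176→4 (wrap): 184-176+4 = 12 bp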